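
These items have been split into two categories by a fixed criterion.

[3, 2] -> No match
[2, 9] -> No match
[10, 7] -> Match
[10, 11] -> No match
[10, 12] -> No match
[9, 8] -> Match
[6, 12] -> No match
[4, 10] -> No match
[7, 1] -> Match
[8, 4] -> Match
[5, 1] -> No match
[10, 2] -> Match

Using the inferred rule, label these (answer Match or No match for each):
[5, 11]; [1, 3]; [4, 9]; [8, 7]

The simplest hypothesis consistent with all the labels is: first > second AND sum ≥ 8.
[5, 11]: 5 < 11, 5+11 = 16 — does not pass, so No match.
[1, 3]: 1 < 3, 1+3 = 4 — does not pass, so No match.
[4, 9]: 4 < 9, 4+9 = 13 — does not pass, so No match.
[8, 7]: 8 > 7, 8+7 = 15 — passes, so Match.

No match, No match, No match, Match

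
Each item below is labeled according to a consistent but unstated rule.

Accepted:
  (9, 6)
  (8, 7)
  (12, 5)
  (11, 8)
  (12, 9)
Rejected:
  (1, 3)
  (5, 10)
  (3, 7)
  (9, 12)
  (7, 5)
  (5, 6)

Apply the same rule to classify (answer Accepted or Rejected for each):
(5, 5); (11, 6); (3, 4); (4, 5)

The distinguishing property — first > second AND sum is odd — holds for all the 'Accepted' cases and none of the 'Rejected' cases.
(5, 5): 5 = 5, 5+5 = 10 — doesn't match, so Rejected.
(11, 6): 11 > 6, 11+6 = 17 — matches, so Accepted.
(3, 4): 3 < 4, 3+4 = 7 — doesn't match, so Rejected.
(4, 5): 4 < 5, 4+5 = 9 — doesn't match, so Rejected.

Rejected, Accepted, Rejected, Rejected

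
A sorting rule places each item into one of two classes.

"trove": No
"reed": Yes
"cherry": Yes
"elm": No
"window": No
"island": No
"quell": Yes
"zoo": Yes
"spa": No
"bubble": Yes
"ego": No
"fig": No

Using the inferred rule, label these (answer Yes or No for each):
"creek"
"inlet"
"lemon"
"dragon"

Yes, No, No, No

The simplest hypothesis consistent with all the labels is: has a double letter.
"creek": 'ee' doubled — passes, so Yes.
"inlet": no doubled letter — fails the rule, so No.
"lemon": no doubled letter — fails the rule, so No.
"dragon": no doubled letter — fails the rule, so No.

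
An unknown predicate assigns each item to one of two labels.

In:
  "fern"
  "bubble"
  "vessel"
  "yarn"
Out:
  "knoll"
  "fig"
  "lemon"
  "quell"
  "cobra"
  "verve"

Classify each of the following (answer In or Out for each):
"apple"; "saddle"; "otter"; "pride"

Out, In, Out, Out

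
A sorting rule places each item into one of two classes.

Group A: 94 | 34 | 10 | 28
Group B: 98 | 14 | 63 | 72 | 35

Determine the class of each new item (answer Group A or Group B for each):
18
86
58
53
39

Rule: ≡ 1 (mod 3). This holds for each 'Group A' example and fails for each 'Group B' one.

Group B, Group B, Group A, Group B, Group B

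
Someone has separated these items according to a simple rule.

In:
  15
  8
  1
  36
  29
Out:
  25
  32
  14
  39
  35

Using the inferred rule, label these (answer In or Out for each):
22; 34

'In' ⟺ ≡ 1 (mod 7).
In: 22, since 22 mod 7 = 1. Out: 34, since 34 mod 7 = 6.

In, Out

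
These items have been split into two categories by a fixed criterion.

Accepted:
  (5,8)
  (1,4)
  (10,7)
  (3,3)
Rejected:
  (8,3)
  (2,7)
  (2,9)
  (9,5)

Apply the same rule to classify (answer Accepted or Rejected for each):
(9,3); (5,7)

Rejected, Accepted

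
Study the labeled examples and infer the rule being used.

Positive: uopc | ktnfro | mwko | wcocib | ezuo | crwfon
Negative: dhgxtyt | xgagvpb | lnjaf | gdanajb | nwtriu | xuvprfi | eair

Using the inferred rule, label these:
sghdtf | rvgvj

Rule: contains 'o'. This holds for each 'Positive' example and fails for each 'Negative' one.
sghdtf → no 'o' → Negative.
rvgvj → no 'o' → Negative.

Negative, Negative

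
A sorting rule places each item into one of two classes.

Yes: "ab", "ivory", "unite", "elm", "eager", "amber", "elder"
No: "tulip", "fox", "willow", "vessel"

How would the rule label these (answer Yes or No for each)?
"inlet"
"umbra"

Yes, Yes

Rule: starts with a vowel. This holds for each 'Yes' example and fails for each 'No' one.
"inlet": Yes (starts with 'i').
"umbra": Yes (starts with 'u').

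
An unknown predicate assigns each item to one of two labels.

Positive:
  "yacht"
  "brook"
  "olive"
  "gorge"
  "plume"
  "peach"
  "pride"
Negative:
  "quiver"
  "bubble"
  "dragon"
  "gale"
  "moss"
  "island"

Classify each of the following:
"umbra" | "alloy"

Positive, Positive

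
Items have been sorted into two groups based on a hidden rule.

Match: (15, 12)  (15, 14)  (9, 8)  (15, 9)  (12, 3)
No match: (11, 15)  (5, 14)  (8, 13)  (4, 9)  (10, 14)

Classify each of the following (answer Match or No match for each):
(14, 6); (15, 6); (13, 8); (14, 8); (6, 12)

Match, Match, Match, Match, No match

One predicate separates the groups cleanly: first > second.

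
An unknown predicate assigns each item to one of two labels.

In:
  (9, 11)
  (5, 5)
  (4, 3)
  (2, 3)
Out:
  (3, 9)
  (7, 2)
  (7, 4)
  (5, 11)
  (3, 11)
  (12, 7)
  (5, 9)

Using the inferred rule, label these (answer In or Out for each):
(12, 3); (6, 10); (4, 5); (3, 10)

Out, Out, In, Out

The classifier is using: |first − second| ≤ 2.
Out: (12, 3), since |12−3| = 9.
Out: (6, 10), since |6−10| = 4.
In: (4, 5), since |4−5| = 1.
Out: (3, 10), since |3−10| = 7.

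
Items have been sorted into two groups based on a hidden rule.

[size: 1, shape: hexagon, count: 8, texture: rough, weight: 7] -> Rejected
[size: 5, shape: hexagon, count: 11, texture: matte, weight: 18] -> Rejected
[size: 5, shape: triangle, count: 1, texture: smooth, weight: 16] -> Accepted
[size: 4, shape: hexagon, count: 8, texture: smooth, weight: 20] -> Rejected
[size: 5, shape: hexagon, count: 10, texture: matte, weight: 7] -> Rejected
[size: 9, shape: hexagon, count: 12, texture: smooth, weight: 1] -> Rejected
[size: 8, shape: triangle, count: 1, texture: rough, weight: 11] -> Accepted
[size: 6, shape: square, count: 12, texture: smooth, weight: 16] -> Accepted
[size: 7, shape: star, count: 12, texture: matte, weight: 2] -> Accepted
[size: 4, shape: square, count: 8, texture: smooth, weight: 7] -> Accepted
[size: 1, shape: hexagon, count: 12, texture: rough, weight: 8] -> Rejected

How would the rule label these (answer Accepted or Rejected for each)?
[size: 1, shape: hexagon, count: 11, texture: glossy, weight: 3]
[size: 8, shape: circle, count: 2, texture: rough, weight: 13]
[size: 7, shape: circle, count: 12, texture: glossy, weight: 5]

The simplest hypothesis consistent with all the labels is: shape is not hexagon.
[size: 1, shape: hexagon, count: 11, texture: glossy, weight: 3]: Rejected (shape is hexagon).
[size: 8, shape: circle, count: 2, texture: rough, weight: 13]: Accepted (shape is circle).
[size: 7, shape: circle, count: 12, texture: glossy, weight: 5]: Accepted (shape is circle).

Rejected, Accepted, Accepted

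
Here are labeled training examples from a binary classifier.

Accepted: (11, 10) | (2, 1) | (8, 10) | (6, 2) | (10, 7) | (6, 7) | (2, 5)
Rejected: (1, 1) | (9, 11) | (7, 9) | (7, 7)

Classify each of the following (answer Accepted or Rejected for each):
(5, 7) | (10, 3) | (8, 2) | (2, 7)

Rule: product is even. This holds for each 'Accepted' example and fails for each 'Rejected' one.
(5, 7): Rejected (5·7 = 35).
(10, 3): Accepted (10·3 = 30).
(8, 2): Accepted (8·2 = 16).
(2, 7): Accepted (2·7 = 14).

Rejected, Accepted, Accepted, Accepted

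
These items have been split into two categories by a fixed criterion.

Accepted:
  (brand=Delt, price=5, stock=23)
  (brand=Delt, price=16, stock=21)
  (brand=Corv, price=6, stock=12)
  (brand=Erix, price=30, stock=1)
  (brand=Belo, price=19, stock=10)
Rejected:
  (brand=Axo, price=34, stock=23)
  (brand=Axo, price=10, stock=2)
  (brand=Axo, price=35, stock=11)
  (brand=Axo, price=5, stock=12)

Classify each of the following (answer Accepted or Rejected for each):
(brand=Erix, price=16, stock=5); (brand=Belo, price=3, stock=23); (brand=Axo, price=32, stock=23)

Accepted, Accepted, Rejected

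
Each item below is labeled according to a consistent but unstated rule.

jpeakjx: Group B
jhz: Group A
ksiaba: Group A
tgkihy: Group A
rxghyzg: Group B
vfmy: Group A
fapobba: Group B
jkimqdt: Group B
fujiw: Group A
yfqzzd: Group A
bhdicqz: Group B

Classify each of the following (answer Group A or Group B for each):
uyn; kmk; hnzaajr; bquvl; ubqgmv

The common property of the 'Group A' items is: length ≤ 6. No 'Group B' item has it.
uyn: length 3, satisfies this → Group A.
kmk: length 3, satisfies this → Group A.
hnzaajr: length 7, doesn't match → Group B.
bquvl: length 5, satisfies this → Group A.
ubqgmv: length 6, satisfies this → Group A.

Group A, Group A, Group B, Group A, Group A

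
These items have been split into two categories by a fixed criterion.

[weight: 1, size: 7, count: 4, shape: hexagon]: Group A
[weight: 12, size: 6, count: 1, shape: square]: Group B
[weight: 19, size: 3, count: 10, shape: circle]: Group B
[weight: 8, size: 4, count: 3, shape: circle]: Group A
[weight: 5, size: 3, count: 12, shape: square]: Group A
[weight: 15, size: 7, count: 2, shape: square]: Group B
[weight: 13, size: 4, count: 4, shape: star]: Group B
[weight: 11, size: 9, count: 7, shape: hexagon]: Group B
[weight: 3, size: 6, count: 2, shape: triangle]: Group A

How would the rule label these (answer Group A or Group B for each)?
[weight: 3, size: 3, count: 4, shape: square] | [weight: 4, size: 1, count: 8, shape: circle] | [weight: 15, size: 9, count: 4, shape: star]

All 'Group A' examples share one property — weight ≤ 8 — and every 'Group B' example lacks it.
[weight: 3, size: 3, count: 4, shape: square]: Group A (weight = 3). [weight: 4, size: 1, count: 8, shape: circle]: Group A (weight = 4). [weight: 15, size: 9, count: 4, shape: star]: Group B (weight = 15).

Group A, Group A, Group B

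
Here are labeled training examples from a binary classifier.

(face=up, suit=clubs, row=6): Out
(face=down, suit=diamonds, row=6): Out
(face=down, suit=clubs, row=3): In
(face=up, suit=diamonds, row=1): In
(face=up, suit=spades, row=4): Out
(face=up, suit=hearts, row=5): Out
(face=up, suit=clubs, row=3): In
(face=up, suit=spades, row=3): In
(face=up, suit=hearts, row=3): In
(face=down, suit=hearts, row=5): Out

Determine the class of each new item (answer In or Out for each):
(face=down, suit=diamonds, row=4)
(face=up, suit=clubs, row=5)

Out, Out

The distinguishing property — row ≤ 3 — holds for all the 'In' cases and none of the 'Out' cases.
Out: (face=down, suit=diamonds, row=4), since row = 4. Out: (face=up, suit=clubs, row=5), since row = 5.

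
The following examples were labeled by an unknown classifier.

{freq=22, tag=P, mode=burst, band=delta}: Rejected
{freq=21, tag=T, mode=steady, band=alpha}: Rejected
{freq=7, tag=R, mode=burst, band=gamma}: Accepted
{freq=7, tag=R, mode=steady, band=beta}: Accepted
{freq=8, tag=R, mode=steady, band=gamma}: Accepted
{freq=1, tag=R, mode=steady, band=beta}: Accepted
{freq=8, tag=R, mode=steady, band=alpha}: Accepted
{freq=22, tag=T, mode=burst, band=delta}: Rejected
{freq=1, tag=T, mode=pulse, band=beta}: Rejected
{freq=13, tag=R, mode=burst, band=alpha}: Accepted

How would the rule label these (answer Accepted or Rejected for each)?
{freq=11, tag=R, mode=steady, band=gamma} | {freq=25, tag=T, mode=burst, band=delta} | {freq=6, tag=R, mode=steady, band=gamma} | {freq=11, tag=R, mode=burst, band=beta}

All 'Accepted' examples share one property — tag is R — and every 'Rejected' example lacks it.

Accepted, Rejected, Accepted, Accepted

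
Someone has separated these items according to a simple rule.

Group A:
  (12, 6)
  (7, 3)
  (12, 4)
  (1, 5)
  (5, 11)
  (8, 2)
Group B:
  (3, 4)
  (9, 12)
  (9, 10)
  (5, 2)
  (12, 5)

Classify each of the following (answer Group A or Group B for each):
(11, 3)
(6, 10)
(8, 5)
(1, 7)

A rule that fits every label: sum is even — true of each 'Group A' example, false of each 'Group B' one.
(11, 3): 11+3 = 14, meets the rule → Group A. (6, 10): 6+10 = 16, meets the rule → Group A. (8, 5): 8+5 = 13, does not fit → Group B. (1, 7): 1+7 = 8, meets the rule → Group A.

Group A, Group A, Group B, Group A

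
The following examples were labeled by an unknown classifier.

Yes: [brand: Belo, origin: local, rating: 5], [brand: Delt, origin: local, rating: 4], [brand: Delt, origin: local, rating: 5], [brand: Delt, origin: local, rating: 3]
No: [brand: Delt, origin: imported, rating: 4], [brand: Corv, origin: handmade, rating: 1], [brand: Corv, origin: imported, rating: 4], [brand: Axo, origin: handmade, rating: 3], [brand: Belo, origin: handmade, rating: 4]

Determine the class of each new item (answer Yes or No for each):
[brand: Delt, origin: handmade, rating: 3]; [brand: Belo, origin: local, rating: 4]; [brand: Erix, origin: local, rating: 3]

No, Yes, Yes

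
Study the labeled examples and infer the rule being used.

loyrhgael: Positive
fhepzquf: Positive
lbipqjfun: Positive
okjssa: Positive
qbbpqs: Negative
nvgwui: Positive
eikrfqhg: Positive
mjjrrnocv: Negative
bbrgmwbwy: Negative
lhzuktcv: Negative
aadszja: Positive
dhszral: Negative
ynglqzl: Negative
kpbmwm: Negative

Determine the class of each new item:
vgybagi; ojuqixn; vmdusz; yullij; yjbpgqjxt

Every 'Positive' example satisfies: has ≥ 2 vowels. None of the 'Negative' examples do.
vgybagi: Positive (2 vowels). ojuqixn: Positive (3 vowels). vmdusz: Negative (1 vowel). yullij: Positive (2 vowels). yjbpgqjxt: Negative (0 vowels).

Positive, Positive, Negative, Positive, Negative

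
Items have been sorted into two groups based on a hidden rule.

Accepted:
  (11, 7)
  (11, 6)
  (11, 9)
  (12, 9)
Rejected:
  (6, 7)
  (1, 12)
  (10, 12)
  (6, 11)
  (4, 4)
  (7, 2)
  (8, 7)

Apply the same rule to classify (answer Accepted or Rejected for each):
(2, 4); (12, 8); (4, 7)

Rejected, Accepted, Rejected

A rule that fits every label: first ≥ 11 — true of each 'Accepted' example, false of each 'Rejected' one.
(2, 4): first 2, doesn't match → Rejected.
(12, 8): first 12, satisfies this → Accepted.
(4, 7): first 4, doesn't match → Rejected.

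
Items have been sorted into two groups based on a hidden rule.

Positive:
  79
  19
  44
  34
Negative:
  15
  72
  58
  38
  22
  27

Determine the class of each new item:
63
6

Negative, Negative

Checking candidate rules against both groups, what survives is: ≡ 4 (mod 5).
63: 63 mod 5 = 3 — does not fit, so Negative. 6: 6 mod 5 = 1 — does not fit, so Negative.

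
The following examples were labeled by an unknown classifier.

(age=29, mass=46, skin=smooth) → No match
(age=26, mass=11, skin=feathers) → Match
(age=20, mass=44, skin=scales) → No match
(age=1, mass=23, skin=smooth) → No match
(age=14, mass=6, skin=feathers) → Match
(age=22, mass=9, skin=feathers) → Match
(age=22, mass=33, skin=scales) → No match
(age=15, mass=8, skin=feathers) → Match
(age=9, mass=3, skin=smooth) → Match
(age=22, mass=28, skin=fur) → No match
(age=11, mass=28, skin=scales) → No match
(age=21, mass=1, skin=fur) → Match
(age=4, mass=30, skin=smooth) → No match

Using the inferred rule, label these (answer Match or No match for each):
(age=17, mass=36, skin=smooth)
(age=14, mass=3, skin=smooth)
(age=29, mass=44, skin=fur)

A rule that fits every label: mass ≤ 11 — true of each 'Match' example, false of each 'No match' one.
(age=17, mass=36, skin=smooth): mass = 36 — doesn't qualify, so No match.
(age=14, mass=3, skin=smooth): mass = 3 — passes, so Match.
(age=29, mass=44, skin=fur): mass = 44 — doesn't qualify, so No match.

No match, Match, No match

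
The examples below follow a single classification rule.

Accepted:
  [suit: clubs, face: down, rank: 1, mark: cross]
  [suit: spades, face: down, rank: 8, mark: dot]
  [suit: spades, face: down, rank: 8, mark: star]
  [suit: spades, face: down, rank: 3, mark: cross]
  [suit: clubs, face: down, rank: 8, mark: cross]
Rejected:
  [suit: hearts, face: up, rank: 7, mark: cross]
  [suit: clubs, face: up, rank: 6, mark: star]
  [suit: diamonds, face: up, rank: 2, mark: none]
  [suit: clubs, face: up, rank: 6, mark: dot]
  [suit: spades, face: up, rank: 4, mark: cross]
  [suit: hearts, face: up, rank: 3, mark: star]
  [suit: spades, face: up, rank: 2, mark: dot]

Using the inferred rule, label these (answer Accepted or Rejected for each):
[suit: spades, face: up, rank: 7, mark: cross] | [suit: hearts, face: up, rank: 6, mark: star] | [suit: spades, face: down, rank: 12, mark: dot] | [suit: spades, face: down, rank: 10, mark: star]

Rejected, Rejected, Accepted, Accepted

All 'Accepted' examples share one property — face is down — and every 'Rejected' example lacks it.
[suit: spades, face: up, rank: 7, mark: cross]: face is up, does not satisfy this → Rejected.
[suit: hearts, face: up, rank: 6, mark: star]: face is up, does not satisfy this → Rejected.
[suit: spades, face: down, rank: 12, mark: dot]: face is down, has this property → Accepted.
[suit: spades, face: down, rank: 10, mark: star]: face is down, has this property → Accepted.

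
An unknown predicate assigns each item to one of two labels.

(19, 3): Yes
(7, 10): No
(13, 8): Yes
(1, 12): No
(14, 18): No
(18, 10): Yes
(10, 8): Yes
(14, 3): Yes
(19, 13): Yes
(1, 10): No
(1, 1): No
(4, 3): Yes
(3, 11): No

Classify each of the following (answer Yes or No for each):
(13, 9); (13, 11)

Yes, Yes

The common property of the 'Yes' items is: first > second. No 'No' item has it.
Yes: (13, 9), since 13 > 9. Yes: (13, 11), since 13 > 11.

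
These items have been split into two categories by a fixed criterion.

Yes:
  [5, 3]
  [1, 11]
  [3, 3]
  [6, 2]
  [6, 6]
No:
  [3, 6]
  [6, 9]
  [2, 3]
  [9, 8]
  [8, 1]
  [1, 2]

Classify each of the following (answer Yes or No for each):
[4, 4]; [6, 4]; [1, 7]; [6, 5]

Comparing the two groups points to one rule — sum is even.
[4, 4]: 4+4 = 8 — passes, so Yes. [6, 4]: 6+4 = 10 — passes, so Yes. [1, 7]: 1+7 = 8 — passes, so Yes. [6, 5]: 6+5 = 11 — does not fit, so No.

Yes, Yes, Yes, No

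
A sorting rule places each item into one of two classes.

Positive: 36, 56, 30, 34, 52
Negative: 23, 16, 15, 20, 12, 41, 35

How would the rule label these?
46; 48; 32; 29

Positive, Positive, Positive, Negative

The simplest hypothesis consistent with all the labels is: even AND at least 23.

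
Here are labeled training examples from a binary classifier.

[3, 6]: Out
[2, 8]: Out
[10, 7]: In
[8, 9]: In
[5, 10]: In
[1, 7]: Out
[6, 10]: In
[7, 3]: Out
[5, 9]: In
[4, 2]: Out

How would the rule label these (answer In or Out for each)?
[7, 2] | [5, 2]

Out, Out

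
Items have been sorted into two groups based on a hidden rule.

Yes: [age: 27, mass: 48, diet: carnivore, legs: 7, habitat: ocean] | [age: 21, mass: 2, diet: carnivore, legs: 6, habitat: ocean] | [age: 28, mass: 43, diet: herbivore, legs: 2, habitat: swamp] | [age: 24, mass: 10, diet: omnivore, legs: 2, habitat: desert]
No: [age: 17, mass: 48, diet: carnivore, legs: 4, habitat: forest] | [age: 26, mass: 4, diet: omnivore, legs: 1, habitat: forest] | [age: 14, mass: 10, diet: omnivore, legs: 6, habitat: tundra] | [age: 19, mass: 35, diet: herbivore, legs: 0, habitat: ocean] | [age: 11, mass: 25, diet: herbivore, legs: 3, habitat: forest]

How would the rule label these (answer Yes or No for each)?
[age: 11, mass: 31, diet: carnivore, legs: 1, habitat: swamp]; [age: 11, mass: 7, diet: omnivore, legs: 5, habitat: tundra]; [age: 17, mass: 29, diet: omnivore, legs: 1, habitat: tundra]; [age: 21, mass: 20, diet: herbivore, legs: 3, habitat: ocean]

No, No, No, Yes

'Yes' ⟺ legs ≥ 2 AND age ≥ 19.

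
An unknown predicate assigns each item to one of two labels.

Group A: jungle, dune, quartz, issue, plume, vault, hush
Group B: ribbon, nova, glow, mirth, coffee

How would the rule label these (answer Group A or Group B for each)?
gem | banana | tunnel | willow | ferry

One predicate separates the groups cleanly: contains 'u'.
gem: no 'u', does not satisfy this → Group B.
banana: no 'u', does not satisfy this → Group B.
tunnel: has 'u', meets the rule → Group A.
willow: no 'u', does not satisfy this → Group B.
ferry: no 'u', does not satisfy this → Group B.

Group B, Group B, Group A, Group B, Group B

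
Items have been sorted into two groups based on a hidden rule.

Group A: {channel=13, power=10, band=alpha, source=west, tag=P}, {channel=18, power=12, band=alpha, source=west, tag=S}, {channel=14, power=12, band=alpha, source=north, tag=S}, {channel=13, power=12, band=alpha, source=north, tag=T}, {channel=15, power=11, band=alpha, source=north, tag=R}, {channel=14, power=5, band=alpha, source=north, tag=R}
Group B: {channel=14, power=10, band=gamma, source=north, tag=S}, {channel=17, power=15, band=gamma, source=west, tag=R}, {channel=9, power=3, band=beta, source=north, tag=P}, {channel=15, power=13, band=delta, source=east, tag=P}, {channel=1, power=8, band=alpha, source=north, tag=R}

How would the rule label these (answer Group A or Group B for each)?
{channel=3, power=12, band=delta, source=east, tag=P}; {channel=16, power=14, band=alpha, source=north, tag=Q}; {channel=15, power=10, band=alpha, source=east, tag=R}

The simplest hypothesis consistent with all the labels is: band is alpha AND channel ≥ 9.

Group B, Group A, Group A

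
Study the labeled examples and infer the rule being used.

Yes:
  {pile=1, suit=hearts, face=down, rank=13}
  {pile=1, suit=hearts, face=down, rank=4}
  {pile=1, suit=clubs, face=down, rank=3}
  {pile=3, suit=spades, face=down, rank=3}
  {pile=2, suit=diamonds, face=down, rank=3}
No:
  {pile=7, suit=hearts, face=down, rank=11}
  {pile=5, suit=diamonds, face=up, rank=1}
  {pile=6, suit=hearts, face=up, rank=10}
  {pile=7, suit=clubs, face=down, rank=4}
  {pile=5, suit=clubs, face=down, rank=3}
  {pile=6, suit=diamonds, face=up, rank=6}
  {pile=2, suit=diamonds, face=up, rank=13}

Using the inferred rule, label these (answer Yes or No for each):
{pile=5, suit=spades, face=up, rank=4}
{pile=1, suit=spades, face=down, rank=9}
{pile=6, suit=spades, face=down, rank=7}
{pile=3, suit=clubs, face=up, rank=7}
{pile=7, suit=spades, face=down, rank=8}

One predicate separates the groups cleanly: face is down AND pile ≤ 3.
No: {pile=5, suit=spades, face=up, rank=4}, since face is up, pile = 5.
Yes: {pile=1, suit=spades, face=down, rank=9}, since face is down, pile = 1.
No: {pile=6, suit=spades, face=down, rank=7}, since face is down, pile = 6.
No: {pile=3, suit=clubs, face=up, rank=7}, since face is up, pile = 3.
No: {pile=7, suit=spades, face=down, rank=8}, since face is down, pile = 7.

No, Yes, No, No, No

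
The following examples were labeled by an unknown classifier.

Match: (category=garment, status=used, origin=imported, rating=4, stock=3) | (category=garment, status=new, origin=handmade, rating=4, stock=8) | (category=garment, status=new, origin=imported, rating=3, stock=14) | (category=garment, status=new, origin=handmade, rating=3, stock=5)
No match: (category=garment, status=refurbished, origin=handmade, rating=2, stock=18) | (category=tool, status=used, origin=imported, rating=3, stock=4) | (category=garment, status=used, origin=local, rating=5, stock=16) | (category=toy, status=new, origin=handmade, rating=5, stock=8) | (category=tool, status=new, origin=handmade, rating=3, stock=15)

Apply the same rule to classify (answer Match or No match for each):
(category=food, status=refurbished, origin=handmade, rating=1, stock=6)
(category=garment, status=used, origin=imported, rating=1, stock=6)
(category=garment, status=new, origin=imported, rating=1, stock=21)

No match, Match, No match

The common property of the 'Match' items is: category is garment AND stock ≤ 14. No 'No match' item has it.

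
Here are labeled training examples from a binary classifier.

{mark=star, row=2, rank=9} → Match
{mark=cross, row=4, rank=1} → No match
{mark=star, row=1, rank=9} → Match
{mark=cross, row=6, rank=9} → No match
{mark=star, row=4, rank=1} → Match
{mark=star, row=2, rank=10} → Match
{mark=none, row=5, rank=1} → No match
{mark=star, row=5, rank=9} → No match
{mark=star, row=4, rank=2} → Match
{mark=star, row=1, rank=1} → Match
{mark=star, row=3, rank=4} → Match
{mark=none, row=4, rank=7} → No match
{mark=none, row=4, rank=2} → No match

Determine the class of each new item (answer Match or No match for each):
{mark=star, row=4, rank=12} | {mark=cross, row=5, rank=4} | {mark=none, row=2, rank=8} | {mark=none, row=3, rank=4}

Match, No match, No match, No match

A rule that fits every label: mark is star AND row ≤ 4 — true of each 'Match' example, false of each 'No match' one.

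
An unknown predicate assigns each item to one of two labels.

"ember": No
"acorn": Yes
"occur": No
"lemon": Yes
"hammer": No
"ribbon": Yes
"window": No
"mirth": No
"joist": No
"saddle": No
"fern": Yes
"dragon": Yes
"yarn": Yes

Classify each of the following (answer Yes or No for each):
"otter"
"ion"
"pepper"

The classifier is using: ends with 'n'.
"otter": ends with 'r' — does not satisfy this, so No. "ion": ends with 'n' — matches, so Yes. "pepper": ends with 'r' — does not satisfy this, so No.

No, Yes, No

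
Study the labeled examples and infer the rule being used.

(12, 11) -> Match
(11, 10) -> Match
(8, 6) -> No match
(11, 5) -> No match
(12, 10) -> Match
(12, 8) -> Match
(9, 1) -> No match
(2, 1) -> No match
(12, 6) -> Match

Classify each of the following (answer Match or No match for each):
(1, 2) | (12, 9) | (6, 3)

No match, Match, No match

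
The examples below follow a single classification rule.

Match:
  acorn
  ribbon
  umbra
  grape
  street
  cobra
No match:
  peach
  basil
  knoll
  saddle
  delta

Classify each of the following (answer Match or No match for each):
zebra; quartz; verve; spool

Match, Match, Match, No match

Rule: contains 'r'. This holds for each 'Match' example and fails for each 'No match' one.
zebra: has 'r' — matches, so Match. quartz: has 'r' — matches, so Match. verve: has 'r' — matches, so Match. spool: no 'r' — fails this test, so No match.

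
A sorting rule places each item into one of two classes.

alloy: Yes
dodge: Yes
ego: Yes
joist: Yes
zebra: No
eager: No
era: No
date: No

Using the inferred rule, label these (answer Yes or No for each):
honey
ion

The distinguishing property — contains 'o' — holds for all the 'Yes' cases and none of the 'No' cases.
honey → has 'o' → Yes.
ion → has 'o' → Yes.

Yes, Yes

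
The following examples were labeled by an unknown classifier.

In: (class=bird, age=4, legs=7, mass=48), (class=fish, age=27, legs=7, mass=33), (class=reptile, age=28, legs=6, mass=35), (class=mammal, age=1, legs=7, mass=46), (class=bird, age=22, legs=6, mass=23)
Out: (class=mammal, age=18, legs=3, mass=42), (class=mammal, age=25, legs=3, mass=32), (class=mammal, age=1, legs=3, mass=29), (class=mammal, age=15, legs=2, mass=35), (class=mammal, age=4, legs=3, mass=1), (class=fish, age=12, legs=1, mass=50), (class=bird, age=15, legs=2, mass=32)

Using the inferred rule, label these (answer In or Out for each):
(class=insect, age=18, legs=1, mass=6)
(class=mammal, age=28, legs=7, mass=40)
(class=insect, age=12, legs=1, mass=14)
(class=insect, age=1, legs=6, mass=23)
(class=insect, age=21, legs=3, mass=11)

One predicate separates the groups cleanly: legs ≥ 6.
(class=insect, age=18, legs=1, mass=6): legs = 1, doesn't match → Out.
(class=mammal, age=28, legs=7, mass=40): legs = 7, has this property → In.
(class=insect, age=12, legs=1, mass=14): legs = 1, doesn't match → Out.
(class=insect, age=1, legs=6, mass=23): legs = 6, has this property → In.
(class=insect, age=21, legs=3, mass=11): legs = 3, doesn't match → Out.

Out, In, Out, In, Out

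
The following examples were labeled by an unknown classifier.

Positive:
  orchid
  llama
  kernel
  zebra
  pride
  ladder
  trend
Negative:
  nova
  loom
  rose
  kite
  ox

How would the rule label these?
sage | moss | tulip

'Positive' ⟺ length ≥ 5.
sage — length 4, hence Negative.
moss — length 4, hence Negative.
tulip — length 5, hence Positive.

Negative, Negative, Positive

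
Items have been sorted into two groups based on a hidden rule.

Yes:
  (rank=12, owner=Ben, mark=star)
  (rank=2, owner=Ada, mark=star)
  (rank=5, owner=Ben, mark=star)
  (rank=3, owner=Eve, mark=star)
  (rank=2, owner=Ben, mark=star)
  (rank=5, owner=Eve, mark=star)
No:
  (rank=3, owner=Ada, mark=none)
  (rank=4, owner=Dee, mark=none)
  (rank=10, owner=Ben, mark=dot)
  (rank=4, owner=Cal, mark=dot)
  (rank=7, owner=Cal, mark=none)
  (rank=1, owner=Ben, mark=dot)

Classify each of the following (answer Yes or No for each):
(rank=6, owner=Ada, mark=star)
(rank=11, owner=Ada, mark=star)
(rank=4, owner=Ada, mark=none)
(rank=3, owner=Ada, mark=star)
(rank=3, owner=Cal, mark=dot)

Yes, Yes, No, Yes, No

All 'Yes' examples share one property — mark is star — and every 'No' example lacks it.
Yes: (rank=6, owner=Ada, mark=star), since mark is star. Yes: (rank=11, owner=Ada, mark=star), since mark is star. No: (rank=4, owner=Ada, mark=none), since mark is none. Yes: (rank=3, owner=Ada, mark=star), since mark is star. No: (rank=3, owner=Cal, mark=dot), since mark is dot.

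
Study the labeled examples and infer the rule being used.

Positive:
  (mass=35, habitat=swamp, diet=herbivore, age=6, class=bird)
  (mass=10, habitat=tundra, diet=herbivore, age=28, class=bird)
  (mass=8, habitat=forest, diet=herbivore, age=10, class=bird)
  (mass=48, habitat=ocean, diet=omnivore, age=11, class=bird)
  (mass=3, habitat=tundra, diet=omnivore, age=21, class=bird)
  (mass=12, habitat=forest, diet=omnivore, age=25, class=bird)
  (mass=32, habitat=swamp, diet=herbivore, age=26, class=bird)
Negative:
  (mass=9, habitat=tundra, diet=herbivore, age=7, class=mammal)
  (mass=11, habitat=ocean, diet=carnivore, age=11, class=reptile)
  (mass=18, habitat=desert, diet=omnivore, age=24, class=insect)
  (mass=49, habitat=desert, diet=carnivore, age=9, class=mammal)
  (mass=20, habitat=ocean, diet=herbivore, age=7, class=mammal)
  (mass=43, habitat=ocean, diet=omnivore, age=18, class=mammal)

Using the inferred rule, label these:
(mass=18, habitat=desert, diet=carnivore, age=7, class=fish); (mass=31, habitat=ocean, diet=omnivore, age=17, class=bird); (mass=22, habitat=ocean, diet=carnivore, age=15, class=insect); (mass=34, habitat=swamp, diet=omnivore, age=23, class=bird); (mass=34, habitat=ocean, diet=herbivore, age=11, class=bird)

Negative, Positive, Negative, Positive, Positive

A rule that fits every label: class is bird — true of each 'Positive' example, false of each 'Negative' one.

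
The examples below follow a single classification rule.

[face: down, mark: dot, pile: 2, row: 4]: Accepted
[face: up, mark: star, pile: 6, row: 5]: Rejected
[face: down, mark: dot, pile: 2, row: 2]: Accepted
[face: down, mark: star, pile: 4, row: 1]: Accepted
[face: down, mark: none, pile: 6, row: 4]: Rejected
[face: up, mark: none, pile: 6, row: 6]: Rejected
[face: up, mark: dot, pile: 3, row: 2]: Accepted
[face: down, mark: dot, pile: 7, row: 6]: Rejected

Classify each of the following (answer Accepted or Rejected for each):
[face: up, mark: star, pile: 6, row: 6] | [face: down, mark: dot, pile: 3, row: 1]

Rejected, Accepted

The rule appears to be: pile ≤ 4.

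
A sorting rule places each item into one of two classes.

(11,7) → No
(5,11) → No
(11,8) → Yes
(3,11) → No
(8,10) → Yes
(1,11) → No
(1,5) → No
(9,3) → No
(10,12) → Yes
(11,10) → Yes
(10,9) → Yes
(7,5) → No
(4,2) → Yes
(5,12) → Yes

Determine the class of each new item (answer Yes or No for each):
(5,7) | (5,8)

No, Yes

The distinguishing property — product is even — holds for all the 'Yes' cases and none of the 'No' cases.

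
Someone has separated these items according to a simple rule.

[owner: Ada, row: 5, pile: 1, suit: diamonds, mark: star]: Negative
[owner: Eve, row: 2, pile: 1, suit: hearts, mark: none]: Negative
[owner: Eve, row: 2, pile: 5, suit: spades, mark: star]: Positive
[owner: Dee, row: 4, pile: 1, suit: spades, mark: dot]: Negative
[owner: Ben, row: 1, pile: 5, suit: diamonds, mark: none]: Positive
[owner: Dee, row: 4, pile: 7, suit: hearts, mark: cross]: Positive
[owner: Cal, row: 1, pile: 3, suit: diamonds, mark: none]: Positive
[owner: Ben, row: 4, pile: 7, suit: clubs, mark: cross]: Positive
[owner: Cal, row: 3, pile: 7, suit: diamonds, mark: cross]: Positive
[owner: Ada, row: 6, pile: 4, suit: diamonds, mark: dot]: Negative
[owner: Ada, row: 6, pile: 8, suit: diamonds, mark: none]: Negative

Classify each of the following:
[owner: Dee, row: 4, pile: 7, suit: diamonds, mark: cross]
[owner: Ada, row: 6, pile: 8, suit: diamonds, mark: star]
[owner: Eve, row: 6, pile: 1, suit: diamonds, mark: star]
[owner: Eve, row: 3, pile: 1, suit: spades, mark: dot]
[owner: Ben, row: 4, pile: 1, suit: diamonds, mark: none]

Positive, Negative, Negative, Negative, Negative

The classifier is using: pile ≥ 3 AND row ≤ 4.
[owner: Dee, row: 4, pile: 7, suit: diamonds, mark: cross]: pile = 7, row = 4 — checks out, so Positive. [owner: Ada, row: 6, pile: 8, suit: diamonds, mark: star]: pile = 8, row = 6 — fails the rule, so Negative. [owner: Eve, row: 6, pile: 1, suit: diamonds, mark: star]: pile = 1, row = 6 — fails the rule, so Negative. [owner: Eve, row: 3, pile: 1, suit: spades, mark: dot]: pile = 1, row = 3 — fails the rule, so Negative. [owner: Ben, row: 4, pile: 1, suit: diamonds, mark: none]: pile = 1, row = 4 — fails the rule, so Negative.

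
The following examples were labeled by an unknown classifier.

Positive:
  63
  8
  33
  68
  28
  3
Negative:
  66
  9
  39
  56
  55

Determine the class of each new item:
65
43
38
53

All 'Positive' examples share one property — ≡ 3 (mod 5) — and every 'Negative' example lacks it.
65: 65 mod 5 = 0, lacks this property → Negative. 43: 43 mod 5 = 3, checks out → Positive. 38: 38 mod 5 = 3, checks out → Positive. 53: 53 mod 5 = 3, checks out → Positive.

Negative, Positive, Positive, Positive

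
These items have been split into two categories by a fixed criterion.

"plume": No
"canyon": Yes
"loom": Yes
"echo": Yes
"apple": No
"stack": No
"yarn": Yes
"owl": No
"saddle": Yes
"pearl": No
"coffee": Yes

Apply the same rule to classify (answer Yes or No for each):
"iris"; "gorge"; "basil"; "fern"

Every 'Yes' example satisfies: even length. None of the 'No' examples do.
"iris": length 4 — matches, so Yes.
"gorge": length 5 — does not pass, so No.
"basil": length 5 — does not pass, so No.
"fern": length 4 — matches, so Yes.

Yes, No, No, Yes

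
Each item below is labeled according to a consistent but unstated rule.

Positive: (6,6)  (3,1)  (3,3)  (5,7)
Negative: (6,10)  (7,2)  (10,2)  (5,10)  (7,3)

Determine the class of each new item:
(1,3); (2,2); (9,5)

Positive, Positive, Negative

Every 'Positive' example satisfies: |first − second| ≤ 2. None of the 'Negative' examples do.
(1,3): Positive (|1−3| = 2).
(2,2): Positive (|2−2| = 0).
(9,5): Negative (|9−5| = 4).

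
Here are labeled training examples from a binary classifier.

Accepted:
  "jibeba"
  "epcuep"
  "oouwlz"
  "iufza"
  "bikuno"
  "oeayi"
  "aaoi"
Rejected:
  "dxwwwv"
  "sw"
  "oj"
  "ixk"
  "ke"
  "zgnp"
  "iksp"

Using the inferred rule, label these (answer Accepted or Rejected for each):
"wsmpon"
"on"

Rejected, Rejected

Every 'Accepted' example satisfies: has ≥ 2 vowels. None of the 'Rejected' examples do.
"wsmpon": Rejected (1 vowel).
"on": Rejected (1 vowel).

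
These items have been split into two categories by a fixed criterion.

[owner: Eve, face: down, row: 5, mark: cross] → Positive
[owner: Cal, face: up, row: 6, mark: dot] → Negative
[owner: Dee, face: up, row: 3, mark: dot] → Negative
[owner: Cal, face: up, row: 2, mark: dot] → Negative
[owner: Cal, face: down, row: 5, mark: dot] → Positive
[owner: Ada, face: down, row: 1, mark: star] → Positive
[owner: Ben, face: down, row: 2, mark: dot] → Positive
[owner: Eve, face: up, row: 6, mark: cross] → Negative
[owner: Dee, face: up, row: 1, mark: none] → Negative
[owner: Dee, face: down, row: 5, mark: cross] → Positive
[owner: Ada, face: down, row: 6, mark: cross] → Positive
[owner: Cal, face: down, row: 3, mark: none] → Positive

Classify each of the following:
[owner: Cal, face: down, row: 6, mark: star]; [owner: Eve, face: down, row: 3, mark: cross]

Positive, Positive

Checking candidate rules against both groups, what survives is: face is down.
[owner: Cal, face: down, row: 6, mark: star] → face is down → Positive.
[owner: Eve, face: down, row: 3, mark: cross] → face is down → Positive.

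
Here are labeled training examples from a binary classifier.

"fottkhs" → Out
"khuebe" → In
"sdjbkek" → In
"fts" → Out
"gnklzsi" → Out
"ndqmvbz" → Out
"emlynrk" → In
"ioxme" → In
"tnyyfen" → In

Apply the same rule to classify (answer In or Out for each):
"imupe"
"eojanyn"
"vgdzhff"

Looking at the examples, the only property every 'In' case has and every 'Out' case lacks is: contains 'e'.
"imupe": has 'e' — passes, so In. "eojanyn": has 'e' — passes, so In. "vgdzhff": no 'e' — fails this test, so Out.

In, In, Out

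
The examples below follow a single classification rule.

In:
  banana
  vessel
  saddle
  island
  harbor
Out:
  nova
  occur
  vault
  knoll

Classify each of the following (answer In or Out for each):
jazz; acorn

Out, Out

Every 'In' example satisfies: length 6. None of the 'Out' examples do.
Out: jazz, since length 4. Out: acorn, since length 5.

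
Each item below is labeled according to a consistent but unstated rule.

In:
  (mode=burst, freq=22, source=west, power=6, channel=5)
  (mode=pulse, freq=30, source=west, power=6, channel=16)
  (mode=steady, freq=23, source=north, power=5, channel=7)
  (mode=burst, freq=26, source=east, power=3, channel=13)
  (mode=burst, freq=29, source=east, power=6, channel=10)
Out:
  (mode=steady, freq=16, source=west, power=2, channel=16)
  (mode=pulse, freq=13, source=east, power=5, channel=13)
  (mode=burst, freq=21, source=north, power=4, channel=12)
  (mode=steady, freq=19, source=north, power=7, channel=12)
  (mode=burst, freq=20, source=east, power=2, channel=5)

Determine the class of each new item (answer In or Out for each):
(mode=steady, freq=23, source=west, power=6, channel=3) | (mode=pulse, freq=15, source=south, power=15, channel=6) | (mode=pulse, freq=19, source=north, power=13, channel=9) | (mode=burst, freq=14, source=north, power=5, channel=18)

In, Out, Out, Out

The classifier is using: freq ≥ 22.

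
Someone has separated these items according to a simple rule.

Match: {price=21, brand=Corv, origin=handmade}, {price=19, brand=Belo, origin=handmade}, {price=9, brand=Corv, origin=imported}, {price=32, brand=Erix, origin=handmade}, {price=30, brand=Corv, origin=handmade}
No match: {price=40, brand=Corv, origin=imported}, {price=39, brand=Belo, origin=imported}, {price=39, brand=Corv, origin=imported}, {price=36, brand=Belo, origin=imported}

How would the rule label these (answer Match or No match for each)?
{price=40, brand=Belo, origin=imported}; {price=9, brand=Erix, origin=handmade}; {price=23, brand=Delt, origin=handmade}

One predicate separates the groups cleanly: price ≤ 32.
{price=40, brand=Belo, origin=imported}: No match (price = 40). {price=9, brand=Erix, origin=handmade}: Match (price = 9). {price=23, brand=Delt, origin=handmade}: Match (price = 23).

No match, Match, Match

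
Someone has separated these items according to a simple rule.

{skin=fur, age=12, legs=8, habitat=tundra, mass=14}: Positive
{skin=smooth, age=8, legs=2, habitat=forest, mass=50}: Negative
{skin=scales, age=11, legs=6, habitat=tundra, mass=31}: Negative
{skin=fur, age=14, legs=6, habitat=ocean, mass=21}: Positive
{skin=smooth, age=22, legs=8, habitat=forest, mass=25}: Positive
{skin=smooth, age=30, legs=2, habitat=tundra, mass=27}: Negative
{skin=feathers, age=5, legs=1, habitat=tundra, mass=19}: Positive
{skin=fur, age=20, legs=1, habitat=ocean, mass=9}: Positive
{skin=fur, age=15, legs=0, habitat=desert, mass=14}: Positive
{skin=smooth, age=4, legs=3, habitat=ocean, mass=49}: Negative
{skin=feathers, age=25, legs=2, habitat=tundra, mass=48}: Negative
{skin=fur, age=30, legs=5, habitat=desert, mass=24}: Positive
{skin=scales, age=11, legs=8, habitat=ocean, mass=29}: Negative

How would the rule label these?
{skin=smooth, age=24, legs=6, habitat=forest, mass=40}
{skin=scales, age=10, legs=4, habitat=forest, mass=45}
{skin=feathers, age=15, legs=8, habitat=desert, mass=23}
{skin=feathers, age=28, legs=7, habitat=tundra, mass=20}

Negative, Negative, Positive, Positive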